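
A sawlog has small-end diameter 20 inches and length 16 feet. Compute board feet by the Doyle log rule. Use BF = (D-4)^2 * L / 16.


Doyle: BF = (D - 4)^2 * L / 16
Adjusted diameter = 20 - 4 = 16 in
(D-4)^2 = 16^2 = 256
BF = 256 * 16 / 16 = 256 BF

256


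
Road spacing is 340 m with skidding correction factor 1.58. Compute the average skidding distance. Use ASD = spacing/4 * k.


Formula: ASD = (spacing / 4) * correction
Uncorrected distance = spacing / 4 = 340 / 4 = 85 m
ASD = 85 * 1.58 = 134 m

134


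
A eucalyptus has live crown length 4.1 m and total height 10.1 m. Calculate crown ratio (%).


Formula: Crown Ratio = (Crown Length / Total Height) * 100
CR = (4.1 m / 10.1 m) * 100
CR = 0.4059 * 100 = 40.6%

40.6


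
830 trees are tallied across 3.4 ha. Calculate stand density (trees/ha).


Formula: Stand Density = N_trees / Area_ha
Density = 830 trees / 3.4 ha
Density = 244 trees/ha

244


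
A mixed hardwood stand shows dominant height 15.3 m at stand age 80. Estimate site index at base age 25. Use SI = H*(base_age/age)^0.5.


Formula: SI = H_dom * (base_age / age)^0.5
Age ratio = 25 / 80 = 0.3125
sqrt(age_ratio) = 0.55902
SI = 15.3 * 0.55902 = 8.6 m

8.6


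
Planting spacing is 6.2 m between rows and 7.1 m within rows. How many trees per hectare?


Formula: TPH = 10000 m^2/ha / (spacing_x * spacing_y)
Area per tree = 6.2 m * 7.1 m = 44.02 m^2
TPH = 10000 / 44.02 = 227 trees/ha

227


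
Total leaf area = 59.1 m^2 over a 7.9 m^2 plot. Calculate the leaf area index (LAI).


Formula: LAI = total leaf area / ground area  (dimensionless)
LAI = 59.1 m^2 / 7.9 m^2
LAI = 7.48

7.48


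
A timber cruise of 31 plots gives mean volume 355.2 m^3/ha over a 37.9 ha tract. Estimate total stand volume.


Formula: Total Volume = Mean Volume per ha * Total Area
Total Volume = 355.2 m^3/ha * 37.9 ha
Total Volume = 13462 m^3

13462


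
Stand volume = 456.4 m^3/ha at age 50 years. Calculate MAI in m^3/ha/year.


Formula: MAI = Total Volume / Stand Age
MAI = 456.4 m^3/ha / 50 years
MAI = 9.13 m^3/ha/year

9.13


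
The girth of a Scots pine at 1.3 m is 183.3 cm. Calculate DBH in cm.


Formula: DBH = C / pi
DBH = 183.3 / pi
pi = 3.14159...
DBH = 58.3 cm

58.3


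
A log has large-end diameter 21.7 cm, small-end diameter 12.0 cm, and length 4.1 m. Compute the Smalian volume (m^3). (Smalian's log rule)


Smalian: V = (A1 + A2)/2 * L,  A = pi*(D/200)^2
A1 = pi*(21.7/200)^2 = 0.036984 m^2
A2 = pi*(12.0/200)^2 = 0.01131 m^2
V = (0.036984+0.01131)/2*4.1 = 0.099 m^3

0.099


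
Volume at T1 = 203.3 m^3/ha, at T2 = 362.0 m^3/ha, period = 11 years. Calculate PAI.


Formula: PAI = (V_T2 - V_T1) / (T2 - T1)
Volume increment = 362.0 - 203.3 = 158.7 m^3/ha
PAI = 158.7 / 11 = 14.43 m^3/ha/year

14.43


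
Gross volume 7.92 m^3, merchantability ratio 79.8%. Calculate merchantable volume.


Formula: MV = V_total * (merchantable_pct / 100)
Merchantable fraction = 79.8% / 100 = 0.798
MV = 7.92 m^3 * 0.798 = 6.32 m^3

6.32


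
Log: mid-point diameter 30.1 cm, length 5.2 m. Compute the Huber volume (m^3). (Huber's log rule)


Huber: V = Am * L,  Am = pi*(Dm/200)^2
Am = pi*(30.1/200)^2 = 0.071158 m^2
V = 0.071158*5.2 = 0.37 m^3

0.37


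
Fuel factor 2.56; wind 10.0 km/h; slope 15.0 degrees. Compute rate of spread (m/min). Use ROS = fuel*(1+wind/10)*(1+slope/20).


Formula: ROS = fuel * (1 + wind/10) * (1 + slope/20)
Wind factor = 1 + 10.0/10 = 2.0
Slope factor = 1 + 15.0/20 = 1.75
ROS = 2.56 * 2.0 * 1.75 = 8.96 m/min

8.96


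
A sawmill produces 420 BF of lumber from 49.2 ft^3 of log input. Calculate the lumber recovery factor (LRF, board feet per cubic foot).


Formula: LRF = Lumber Output (BF) / Log Input (ft^3)
LRF = 420 BF / 49.2 ft^3
LRF = 8.54 BF/ft^3

8.54


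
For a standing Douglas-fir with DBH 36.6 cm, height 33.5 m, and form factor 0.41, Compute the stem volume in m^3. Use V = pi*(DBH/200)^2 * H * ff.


Formula: V = pi * (DBH/200)^2 * H * ff
Radius = DBH/200 = 36.6/200 = 0.183 m
Radius^2 = 0.183^2 = 0.033489 m^2
V = pi * 0.033489 * 33.5 * 0.41
V = 1.445 m^3

1.445


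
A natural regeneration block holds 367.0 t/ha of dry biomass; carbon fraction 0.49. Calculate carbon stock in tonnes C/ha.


Formula: Carbon Stock = Biomass * Carbon Fraction
C = 367.0 t/ha * 0.49
C = 179.8 t C/ha

179.8


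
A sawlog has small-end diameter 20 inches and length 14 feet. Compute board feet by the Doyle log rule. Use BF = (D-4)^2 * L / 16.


Doyle: BF = (D - 4)^2 * L / 16
Adjusted diameter = 20 - 4 = 16 in
(D-4)^2 = 16^2 = 256
BF = 256 * 14 / 16 = 224 BF

224


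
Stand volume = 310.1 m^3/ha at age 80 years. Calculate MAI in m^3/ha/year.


Formula: MAI = Total Volume / Stand Age
MAI = 310.1 m^3/ha / 80 years
MAI = 3.88 m^3/ha/year

3.88


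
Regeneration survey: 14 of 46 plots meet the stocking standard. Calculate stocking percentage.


Formula: Stocking % = stocked plots / total plots * 100
Stocking = 14 / 46 * 100
Stocking = 0.3043 * 100 = 30.4%

30.4


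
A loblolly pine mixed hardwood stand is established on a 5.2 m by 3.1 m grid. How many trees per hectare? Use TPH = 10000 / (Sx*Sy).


Formula: TPH = 10000 m^2/ha / (spacing_x * spacing_y)
Area per tree = 5.2 m * 3.1 m = 16.12 m^2
TPH = 10000 / 16.12 = 620 trees/ha

620


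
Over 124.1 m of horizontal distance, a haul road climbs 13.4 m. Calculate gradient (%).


Formula: Gradient = rise / run * 100
Gradient = 13.4 / 124.1 * 100 = 10.8%

10.8


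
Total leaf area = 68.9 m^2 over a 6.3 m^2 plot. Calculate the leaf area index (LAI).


Formula: LAI = total leaf area / ground area  (dimensionless)
LAI = 68.9 m^2 / 6.3 m^2
LAI = 10.94

10.94


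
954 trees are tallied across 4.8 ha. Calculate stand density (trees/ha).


Formula: Stand Density = N_trees / Area_ha
Density = 954 trees / 4.8 ha
Density = 199 trees/ha

199


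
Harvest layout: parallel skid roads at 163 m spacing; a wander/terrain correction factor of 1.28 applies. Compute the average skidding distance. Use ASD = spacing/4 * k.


Formula: ASD = (spacing / 4) * correction
Uncorrected distance = spacing / 4 = 163 / 4 = 40.75 m
ASD = 40.75 * 1.28 = 52 m

52


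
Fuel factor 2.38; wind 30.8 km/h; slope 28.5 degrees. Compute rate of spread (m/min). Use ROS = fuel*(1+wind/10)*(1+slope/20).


Formula: ROS = fuel * (1 + wind/10) * (1 + slope/20)
Wind factor = 1 + 30.8/10 = 4.08
Slope factor = 1 + 28.5/20 = 2.425
ROS = 2.38 * 4.08 * 2.425 = 23.55 m/min

23.55


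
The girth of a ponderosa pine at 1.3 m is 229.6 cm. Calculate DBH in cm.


Formula: DBH = C / pi
DBH = 229.6 / pi
pi = 3.14159...
DBH = 73.1 cm

73.1


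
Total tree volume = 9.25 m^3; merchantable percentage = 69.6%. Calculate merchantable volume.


Formula: MV = V_total * (merchantable_pct / 100)
Merchantable fraction = 69.6% / 100 = 0.696
MV = 9.25 m^3 * 0.696 = 6.438 m^3

6.438


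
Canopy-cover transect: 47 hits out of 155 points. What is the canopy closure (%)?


Formula: Canopy closure = covered points / total points * 100
Closure = 47 / 155 * 100
Closure = 0.3032 * 100 = 30.3%

30.3


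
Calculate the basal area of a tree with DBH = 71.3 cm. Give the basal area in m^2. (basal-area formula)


Formula: BA = pi * (DBH/2)^2 / 10000  (cm^2 to m^2)
Radius = DBH/2 = 71.3/2 = 35.65 cm
BA = pi * 35.65^2 / 10000
   = 3992.7208 cm^2 / 10000
   = 0.3993 m^2

0.3993


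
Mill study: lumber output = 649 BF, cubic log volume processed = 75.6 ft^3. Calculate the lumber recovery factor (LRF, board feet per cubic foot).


Formula: LRF = Lumber Output (BF) / Log Input (ft^3)
LRF = 649 BF / 75.6 ft^3
LRF = 8.58 BF/ft^3

8.58


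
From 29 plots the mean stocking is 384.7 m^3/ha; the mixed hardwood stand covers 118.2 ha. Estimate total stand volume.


Formula: Total Volume = Mean Volume per ha * Total Area
Total Volume = 384.7 m^3/ha * 118.2 ha
Total Volume = 45472 m^3

45472


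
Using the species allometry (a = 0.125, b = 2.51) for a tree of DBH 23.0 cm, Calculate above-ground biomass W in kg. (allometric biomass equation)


Formula: W = a * DBH^b  (allometric power law)
DBH^b = 23.0^2.51 = 2617.8024
W = 0.125 * 2617.8024 = 327.2 kg

327.2


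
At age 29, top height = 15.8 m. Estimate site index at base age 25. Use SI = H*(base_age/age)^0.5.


Formula: SI = H_dom * (base_age / age)^0.5
Age ratio = 25 / 29 = 0.86207
sqrt(age_ratio) = 0.92848
SI = 15.8 * 0.92848 = 14.7 m

14.7


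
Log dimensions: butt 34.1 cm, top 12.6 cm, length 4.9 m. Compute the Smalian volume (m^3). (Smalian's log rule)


Smalian: V = (A1 + A2)/2 * L,  A = pi*(D/200)^2
A1 = pi*(34.1/200)^2 = 0.091327 m^2
A2 = pi*(12.6/200)^2 = 0.012469 m^2
V = (0.091327+0.012469)/2*4.9 = 0.2543 m^3

0.2543


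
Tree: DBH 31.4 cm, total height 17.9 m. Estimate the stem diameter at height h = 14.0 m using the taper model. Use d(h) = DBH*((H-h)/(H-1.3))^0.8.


Taper: d(h) = DBH * ((H - h) / (H - 1.3))^0.8
Numerator = H - h = 17.9 - 14.0 = 3.9 m
Denominator = H - 1.3 = 17.9 - 1.3 = 16.6 m
Ratio = 3.9 / 16.6 = 0.23494
d = 31.4 * 0.23494^0.8 = 9.9 cm

9.9


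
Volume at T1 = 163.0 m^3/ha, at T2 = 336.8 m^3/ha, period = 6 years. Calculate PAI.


Formula: PAI = (V_T2 - V_T1) / (T2 - T1)
Volume increment = 336.8 - 163.0 = 173.8 m^3/ha
PAI = 173.8 / 6 = 28.97 m^3/ha/year

28.97


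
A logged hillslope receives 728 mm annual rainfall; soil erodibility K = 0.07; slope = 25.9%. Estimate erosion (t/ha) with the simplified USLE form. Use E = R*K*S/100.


Formula: E = R * K * S / 100  (simplified USLE)
R * K = 728 * 0.07 = 50.96
E = 50.96 * 25.9 / 100 = 13.2 t/ha

13.2


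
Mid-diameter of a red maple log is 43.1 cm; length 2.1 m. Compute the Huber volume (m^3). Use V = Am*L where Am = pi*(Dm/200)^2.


Huber: V = Am * L,  Am = pi*(Dm/200)^2
Am = pi*(43.1/200)^2 = 0.145896 m^2
V = 0.145896*2.1 = 0.3064 m^3

0.3064


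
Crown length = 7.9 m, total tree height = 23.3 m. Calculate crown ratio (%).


Formula: Crown Ratio = (Crown Length / Total Height) * 100
CR = (7.9 m / 23.3 m) * 100
CR = 0.3391 * 100 = 33.9%

33.9


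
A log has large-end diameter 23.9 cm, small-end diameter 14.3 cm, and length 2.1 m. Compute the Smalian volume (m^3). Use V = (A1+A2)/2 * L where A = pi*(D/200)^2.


Smalian: V = (A1 + A2)/2 * L,  A = pi*(D/200)^2
A1 = pi*(23.9/200)^2 = 0.044863 m^2
A2 = pi*(14.3/200)^2 = 0.016061 m^2
V = (0.044863+0.016061)/2*2.1 = 0.064 m^3

0.064


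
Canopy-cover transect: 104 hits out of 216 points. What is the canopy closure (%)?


Formula: Canopy closure = covered points / total points * 100
Closure = 104 / 216 * 100
Closure = 0.4815 * 100 = 48.1%

48.1


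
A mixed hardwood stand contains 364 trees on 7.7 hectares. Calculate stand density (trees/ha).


Formula: Stand Density = N_trees / Area_ha
Density = 364 trees / 7.7 ha
Density = 47 trees/ha

47


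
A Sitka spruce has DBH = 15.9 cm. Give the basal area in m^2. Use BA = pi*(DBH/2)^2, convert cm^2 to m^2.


Formula: BA = pi * (DBH/2)^2 / 10000  (cm^2 to m^2)
Radius = DBH/2 = 15.9/2 = 7.95 cm
BA = pi * 7.95^2 / 10000
   = 198.5565 cm^2 / 10000
   = 0.0199 m^2

0.0199


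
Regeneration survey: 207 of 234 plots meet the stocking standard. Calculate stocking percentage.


Formula: Stocking % = stocked plots / total plots * 100
Stocking = 207 / 234 * 100
Stocking = 0.8846 * 100 = 88.5%

88.5


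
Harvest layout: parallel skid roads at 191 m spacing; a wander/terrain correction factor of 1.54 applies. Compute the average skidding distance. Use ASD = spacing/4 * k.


Formula: ASD = (spacing / 4) * correction
Uncorrected distance = spacing / 4 = 191 / 4 = 47.75 m
ASD = 47.75 * 1.54 = 74 m

74


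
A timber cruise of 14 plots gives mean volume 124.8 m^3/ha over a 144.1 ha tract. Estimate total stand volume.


Formula: Total Volume = Mean Volume per ha * Total Area
Total Volume = 124.8 m^3/ha * 144.1 ha
Total Volume = 17984 m^3

17984


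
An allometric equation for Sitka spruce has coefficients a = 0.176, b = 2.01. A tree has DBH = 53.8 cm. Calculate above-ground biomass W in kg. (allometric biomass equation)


Formula: W = a * DBH^b  (allometric power law)
DBH^b = 53.8^2.01 = 3012.1207
W = 0.176 * 3012.1207 = 530.1 kg

530.1


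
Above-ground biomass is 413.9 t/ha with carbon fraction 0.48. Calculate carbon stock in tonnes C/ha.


Formula: Carbon Stock = Biomass * Carbon Fraction
C = 413.9 t/ha * 0.48
C = 198.7 t C/ha

198.7


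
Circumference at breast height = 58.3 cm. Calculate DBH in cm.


Formula: DBH = C / pi
DBH = 58.3 / pi
pi = 3.14159...
DBH = 18.6 cm

18.6


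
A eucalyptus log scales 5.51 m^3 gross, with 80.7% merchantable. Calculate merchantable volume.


Formula: MV = V_total * (merchantable_pct / 100)
Merchantable fraction = 80.7% / 100 = 0.807
MV = 5.51 m^3 * 0.807 = 4.447 m^3

4.447


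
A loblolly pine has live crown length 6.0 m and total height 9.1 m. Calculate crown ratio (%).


Formula: Crown Ratio = (Crown Length / Total Height) * 100
CR = (6.0 m / 9.1 m) * 100
CR = 0.6593 * 100 = 65.9%

65.9


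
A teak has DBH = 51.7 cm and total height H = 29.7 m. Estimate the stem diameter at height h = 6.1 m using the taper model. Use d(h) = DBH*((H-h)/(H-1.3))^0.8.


Taper: d(h) = DBH * ((H - h) / (H - 1.3))^0.8
Numerator = H - h = 29.7 - 6.1 = 23.6 m
Denominator = H - 1.3 = 29.7 - 1.3 = 28.4 m
Ratio = 23.6 / 28.4 = 0.83099
d = 51.7 * 0.83099^0.8 = 44.6 cm

44.6


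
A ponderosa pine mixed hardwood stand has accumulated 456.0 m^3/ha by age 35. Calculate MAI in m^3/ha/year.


Formula: MAI = Total Volume / Stand Age
MAI = 456.0 m^3/ha / 35 years
MAI = 13.03 m^3/ha/year

13.03


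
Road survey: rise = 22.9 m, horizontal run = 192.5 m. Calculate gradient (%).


Formula: Gradient = rise / run * 100
Gradient = 22.9 / 192.5 * 100 = 11.9%

11.9


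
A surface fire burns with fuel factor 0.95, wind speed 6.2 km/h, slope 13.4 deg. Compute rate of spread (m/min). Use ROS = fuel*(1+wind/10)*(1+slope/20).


Formula: ROS = fuel * (1 + wind/10) * (1 + slope/20)
Wind factor = 1 + 6.2/10 = 1.62
Slope factor = 1 + 13.4/20 = 1.67
ROS = 0.95 * 1.62 * 1.67 = 2.57 m/min

2.57


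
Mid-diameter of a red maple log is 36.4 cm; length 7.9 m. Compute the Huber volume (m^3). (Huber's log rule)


Huber: V = Am * L,  Am = pi*(Dm/200)^2
Am = pi*(36.4/200)^2 = 0.104062 m^2
V = 0.104062*7.9 = 0.8221 m^3

0.8221


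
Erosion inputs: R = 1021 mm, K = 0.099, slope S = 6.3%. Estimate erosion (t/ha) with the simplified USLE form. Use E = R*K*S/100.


Formula: E = R * K * S / 100  (simplified USLE)
R * K = 1021 * 0.099 = 101.079
E = 101.079 * 6.3 / 100 = 6.37 t/ha

6.37


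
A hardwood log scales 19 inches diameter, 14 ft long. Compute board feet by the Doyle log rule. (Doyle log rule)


Doyle: BF = (D - 4)^2 * L / 16
Adjusted diameter = 19 - 4 = 15 in
(D-4)^2 = 15^2 = 225
BF = 225 * 14 / 16 = 197 BF

197


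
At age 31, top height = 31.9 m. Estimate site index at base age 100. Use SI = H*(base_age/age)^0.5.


Formula: SI = H_dom * (base_age / age)^0.5
Age ratio = 100 / 31 = 3.22581
sqrt(age_ratio) = 1.79605
SI = 31.9 * 1.79605 = 57.3 m

57.3


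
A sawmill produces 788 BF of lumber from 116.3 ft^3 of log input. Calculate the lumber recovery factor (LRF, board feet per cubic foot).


Formula: LRF = Lumber Output (BF) / Log Input (ft^3)
LRF = 788 BF / 116.3 ft^3
LRF = 6.78 BF/ft^3

6.78


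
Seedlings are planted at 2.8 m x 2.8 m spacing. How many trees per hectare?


Formula: TPH = 10000 m^2/ha / (spacing_x * spacing_y)
Area per tree = 2.8 m * 2.8 m = 7.84 m^2
TPH = 10000 / 7.84 = 1276 trees/ha

1276


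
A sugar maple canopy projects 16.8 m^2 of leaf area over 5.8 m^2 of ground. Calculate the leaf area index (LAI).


Formula: LAI = total leaf area / ground area  (dimensionless)
LAI = 16.8 m^2 / 5.8 m^2
LAI = 2.9

2.9


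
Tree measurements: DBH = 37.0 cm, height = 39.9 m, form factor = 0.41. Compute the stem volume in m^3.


Formula: V = pi * (DBH/200)^2 * H * ff
Radius = DBH/200 = 37.0/200 = 0.185 m
Radius^2 = 0.185^2 = 0.034225 m^2
V = pi * 0.034225 * 39.9 * 0.41
V = 1.759 m^3

1.759


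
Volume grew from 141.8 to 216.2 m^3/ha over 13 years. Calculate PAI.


Formula: PAI = (V_T2 - V_T1) / (T2 - T1)
Volume increment = 216.2 - 141.8 = 74.4 m^3/ha
PAI = 74.4 / 13 = 5.72 m^3/ha/year

5.72


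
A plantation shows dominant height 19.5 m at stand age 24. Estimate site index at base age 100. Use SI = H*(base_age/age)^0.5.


Formula: SI = H_dom * (base_age / age)^0.5
Age ratio = 100 / 24 = 4.16667
sqrt(age_ratio) = 2.04124
SI = 19.5 * 2.04124 = 39.8 m

39.8


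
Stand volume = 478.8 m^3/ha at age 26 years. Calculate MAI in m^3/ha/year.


Formula: MAI = Total Volume / Stand Age
MAI = 478.8 m^3/ha / 26 years
MAI = 18.42 m^3/ha/year

18.42


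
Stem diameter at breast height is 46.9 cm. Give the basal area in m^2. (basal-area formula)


Formula: BA = pi * (DBH/2)^2 / 10000  (cm^2 to m^2)
Radius = DBH/2 = 46.9/2 = 23.45 cm
BA = pi * 23.45^2 / 10000
   = 1727.5697 cm^2 / 10000
   = 0.1728 m^2

0.1728


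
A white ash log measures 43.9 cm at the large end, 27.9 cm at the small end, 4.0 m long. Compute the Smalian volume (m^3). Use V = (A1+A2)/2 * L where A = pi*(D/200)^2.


Smalian: V = (A1 + A2)/2 * L,  A = pi*(D/200)^2
A1 = pi*(43.9/200)^2 = 0.151363 m^2
A2 = pi*(27.9/200)^2 = 0.061136 m^2
V = (0.151363+0.061136)/2*4.0 = 0.425 m^3

0.425


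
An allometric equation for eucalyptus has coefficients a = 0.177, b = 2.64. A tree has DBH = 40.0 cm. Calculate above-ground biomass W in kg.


Formula: W = a * DBH^b  (allometric power law)
DBH^b = 40.0^2.64 = 16960.4893
W = 0.177 * 16960.4893 = 3002.0 kg

3002.0


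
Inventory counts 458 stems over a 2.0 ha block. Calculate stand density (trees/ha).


Formula: Stand Density = N_trees / Area_ha
Density = 458 trees / 2.0 ha
Density = 229 trees/ha

229


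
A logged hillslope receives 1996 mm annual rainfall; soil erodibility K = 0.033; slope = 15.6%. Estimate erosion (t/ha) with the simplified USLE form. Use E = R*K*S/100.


Formula: E = R * K * S / 100  (simplified USLE)
R * K = 1996 * 0.033 = 65.868
E = 65.868 * 15.6 / 100 = 10.28 t/ha

10.28


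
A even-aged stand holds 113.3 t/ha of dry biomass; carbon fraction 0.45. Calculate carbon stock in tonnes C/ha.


Formula: Carbon Stock = Biomass * Carbon Fraction
C = 113.3 t/ha * 0.45
C = 51.0 t C/ha

51.0


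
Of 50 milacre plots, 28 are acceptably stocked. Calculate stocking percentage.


Formula: Stocking % = stocked plots / total plots * 100
Stocking = 28 / 50 * 100
Stocking = 0.56 * 100 = 56.0%

56.0


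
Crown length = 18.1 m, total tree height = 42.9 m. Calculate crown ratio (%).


Formula: Crown Ratio = (Crown Length / Total Height) * 100
CR = (18.1 m / 42.9 m) * 100
CR = 0.4219 * 100 = 42.2%

42.2


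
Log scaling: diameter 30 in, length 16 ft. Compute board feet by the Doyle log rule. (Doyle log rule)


Doyle: BF = (D - 4)^2 * L / 16
Adjusted diameter = 30 - 4 = 26 in
(D-4)^2 = 26^2 = 676
BF = 676 * 16 / 16 = 676 BF

676


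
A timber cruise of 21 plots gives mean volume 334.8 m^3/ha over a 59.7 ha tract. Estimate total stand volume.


Formula: Total Volume = Mean Volume per ha * Total Area
Total Volume = 334.8 m^3/ha * 59.7 ha
Total Volume = 19988 m^3

19988


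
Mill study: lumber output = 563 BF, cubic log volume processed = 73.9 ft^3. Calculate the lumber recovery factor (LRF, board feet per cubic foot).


Formula: LRF = Lumber Output (BF) / Log Input (ft^3)
LRF = 563 BF / 73.9 ft^3
LRF = 7.62 BF/ft^3

7.62


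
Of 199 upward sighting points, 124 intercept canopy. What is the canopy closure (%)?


Formula: Canopy closure = covered points / total points * 100
Closure = 124 / 199 * 100
Closure = 0.6231 * 100 = 62.3%

62.3


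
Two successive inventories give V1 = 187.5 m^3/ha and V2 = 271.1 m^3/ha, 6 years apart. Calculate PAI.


Formula: PAI = (V_T2 - V_T1) / (T2 - T1)
Volume increment = 271.1 - 187.5 = 83.6 m^3/ha
PAI = 83.6 / 6 = 13.93 m^3/ha/year

13.93


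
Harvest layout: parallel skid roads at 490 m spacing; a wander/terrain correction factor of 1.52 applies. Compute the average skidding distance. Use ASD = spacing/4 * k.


Formula: ASD = (spacing / 4) * correction
Uncorrected distance = spacing / 4 = 490 / 4 = 122.5 m
ASD = 122.5 * 1.52 = 186 m

186


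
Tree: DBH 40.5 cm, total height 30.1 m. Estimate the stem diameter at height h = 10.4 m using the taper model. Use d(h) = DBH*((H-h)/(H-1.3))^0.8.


Taper: d(h) = DBH * ((H - h) / (H - 1.3))^0.8
Numerator = H - h = 30.1 - 10.4 = 19.7 m
Denominator = H - 1.3 = 30.1 - 1.3 = 28.8 m
Ratio = 19.7 / 28.8 = 0.68403
d = 40.5 * 0.68403^0.8 = 29.9 cm

29.9


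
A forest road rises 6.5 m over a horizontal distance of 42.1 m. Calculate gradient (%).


Formula: Gradient = rise / run * 100
Gradient = 6.5 / 42.1 * 100 = 15.4%

15.4


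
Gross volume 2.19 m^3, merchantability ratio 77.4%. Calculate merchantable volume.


Formula: MV = V_total * (merchantable_pct / 100)
Merchantable fraction = 77.4% / 100 = 0.774
MV = 2.19 m^3 * 0.774 = 1.695 m^3

1.695


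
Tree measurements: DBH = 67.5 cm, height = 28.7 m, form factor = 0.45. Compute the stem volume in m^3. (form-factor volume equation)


Formula: V = pi * (DBH/200)^2 * H * ff
Radius = DBH/200 = 67.5/200 = 0.3375 m
Radius^2 = 0.3375^2 = 0.11390625 m^2
V = pi * 0.11390625 * 28.7 * 0.45
V = 4.622 m^3

4.622


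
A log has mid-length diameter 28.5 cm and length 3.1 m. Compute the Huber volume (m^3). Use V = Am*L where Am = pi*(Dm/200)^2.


Huber: V = Am * L,  Am = pi*(Dm/200)^2
Am = pi*(28.5/200)^2 = 0.063794 m^2
V = 0.063794*3.1 = 0.1978 m^3

0.1978


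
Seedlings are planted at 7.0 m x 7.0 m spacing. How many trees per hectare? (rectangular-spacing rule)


Formula: TPH = 10000 m^2/ha / (spacing_x * spacing_y)
Area per tree = 7.0 m * 7.0 m = 49.0 m^2
TPH = 10000 / 49.0 = 204 trees/ha

204


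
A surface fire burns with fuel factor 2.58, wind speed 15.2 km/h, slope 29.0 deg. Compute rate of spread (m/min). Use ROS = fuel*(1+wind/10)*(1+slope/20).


Formula: ROS = fuel * (1 + wind/10) * (1 + slope/20)
Wind factor = 1 + 15.2/10 = 2.52
Slope factor = 1 + 29.0/20 = 2.45
ROS = 2.58 * 2.52 * 2.45 = 15.93 m/min

15.93


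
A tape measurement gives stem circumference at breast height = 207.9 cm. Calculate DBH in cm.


Formula: DBH = C / pi
DBH = 207.9 / pi
pi = 3.14159...
DBH = 66.2 cm

66.2


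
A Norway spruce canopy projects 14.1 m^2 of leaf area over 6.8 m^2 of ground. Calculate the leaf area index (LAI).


Formula: LAI = total leaf area / ground area  (dimensionless)
LAI = 14.1 m^2 / 6.8 m^2
LAI = 2.07

2.07


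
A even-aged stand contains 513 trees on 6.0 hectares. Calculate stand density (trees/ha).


Formula: Stand Density = N_trees / Area_ha
Density = 513 trees / 6.0 ha
Density = 86 trees/ha

86


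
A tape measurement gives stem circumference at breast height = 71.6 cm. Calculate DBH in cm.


Formula: DBH = C / pi
DBH = 71.6 / pi
pi = 3.14159...
DBH = 22.8 cm

22.8


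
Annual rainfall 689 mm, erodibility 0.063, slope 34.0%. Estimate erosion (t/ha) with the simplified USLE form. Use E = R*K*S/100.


Formula: E = R * K * S / 100  (simplified USLE)
R * K = 689 * 0.063 = 43.407
E = 43.407 * 34.0 / 100 = 14.76 t/ha

14.76


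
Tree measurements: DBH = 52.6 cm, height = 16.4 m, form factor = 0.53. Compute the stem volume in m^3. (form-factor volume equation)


Formula: V = pi * (DBH/200)^2 * H * ff
Radius = DBH/200 = 52.6/200 = 0.263 m
Radius^2 = 0.263^2 = 0.069169 m^2
V = pi * 0.069169 * 16.4 * 0.53
V = 1.889 m^3

1.889


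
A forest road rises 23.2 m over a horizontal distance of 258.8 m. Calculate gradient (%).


Formula: Gradient = rise / run * 100
Gradient = 23.2 / 258.8 * 100 = 9.0%

9.0


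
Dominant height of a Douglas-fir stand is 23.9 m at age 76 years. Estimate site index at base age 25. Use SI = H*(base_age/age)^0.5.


Formula: SI = H_dom * (base_age / age)^0.5
Age ratio = 25 / 76 = 0.32895
sqrt(age_ratio) = 0.57354
SI = 23.9 * 0.57354 = 13.7 m

13.7


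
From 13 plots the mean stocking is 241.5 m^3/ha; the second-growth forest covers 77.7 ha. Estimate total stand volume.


Formula: Total Volume = Mean Volume per ha * Total Area
Total Volume = 241.5 m^3/ha * 77.7 ha
Total Volume = 18765 m^3

18765


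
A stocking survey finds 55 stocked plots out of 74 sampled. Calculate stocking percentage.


Formula: Stocking % = stocked plots / total plots * 100
Stocking = 55 / 74 * 100
Stocking = 0.7432 * 100 = 74.3%

74.3


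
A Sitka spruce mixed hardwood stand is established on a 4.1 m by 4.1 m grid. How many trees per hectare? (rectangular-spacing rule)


Formula: TPH = 10000 m^2/ha / (spacing_x * spacing_y)
Area per tree = 4.1 m * 4.1 m = 16.81 m^2
TPH = 10000 / 16.81 = 595 trees/ha

595


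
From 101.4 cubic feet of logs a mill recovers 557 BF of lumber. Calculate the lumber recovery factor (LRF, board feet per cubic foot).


Formula: LRF = Lumber Output (BF) / Log Input (ft^3)
LRF = 557 BF / 101.4 ft^3
LRF = 5.49 BF/ft^3

5.49


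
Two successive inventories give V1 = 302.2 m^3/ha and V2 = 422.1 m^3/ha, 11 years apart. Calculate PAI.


Formula: PAI = (V_T2 - V_T1) / (T2 - T1)
Volume increment = 422.1 - 302.2 = 119.9 m^3/ha
PAI = 119.9 / 11 = 10.9 m^3/ha/year

10.9


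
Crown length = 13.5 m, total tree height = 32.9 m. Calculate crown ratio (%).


Formula: Crown Ratio = (Crown Length / Total Height) * 100
CR = (13.5 m / 32.9 m) * 100
CR = 0.4103 * 100 = 41.0%

41.0


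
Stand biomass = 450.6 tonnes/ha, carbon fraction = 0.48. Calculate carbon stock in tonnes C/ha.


Formula: Carbon Stock = Biomass * Carbon Fraction
C = 450.6 t/ha * 0.48
C = 216.3 t C/ha

216.3


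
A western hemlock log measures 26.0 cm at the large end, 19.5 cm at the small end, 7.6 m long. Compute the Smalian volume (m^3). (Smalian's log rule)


Smalian: V = (A1 + A2)/2 * L,  A = pi*(D/200)^2
A1 = pi*(26.0/200)^2 = 0.053093 m^2
A2 = pi*(19.5/200)^2 = 0.029865 m^2
V = (0.053093+0.029865)/2*7.6 = 0.3152 m^3

0.3152


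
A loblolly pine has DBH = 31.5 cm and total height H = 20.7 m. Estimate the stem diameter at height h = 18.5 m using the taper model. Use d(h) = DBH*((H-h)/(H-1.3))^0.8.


Taper: d(h) = DBH * ((H - h) / (H - 1.3))^0.8
Numerator = H - h = 20.7 - 18.5 = 2.2 m
Denominator = H - 1.3 = 20.7 - 1.3 = 19.4 m
Ratio = 2.2 / 19.4 = 0.1134
d = 31.5 * 0.1134^0.8 = 5.5 cm

5.5


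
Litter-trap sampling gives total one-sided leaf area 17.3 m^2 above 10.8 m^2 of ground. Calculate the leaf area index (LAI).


Formula: LAI = total leaf area / ground area  (dimensionless)
LAI = 17.3 m^2 / 10.8 m^2
LAI = 1.6

1.6


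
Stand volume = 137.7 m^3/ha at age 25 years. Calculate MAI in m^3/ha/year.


Formula: MAI = Total Volume / Stand Age
MAI = 137.7 m^3/ha / 25 years
MAI = 5.51 m^3/ha/year

5.51


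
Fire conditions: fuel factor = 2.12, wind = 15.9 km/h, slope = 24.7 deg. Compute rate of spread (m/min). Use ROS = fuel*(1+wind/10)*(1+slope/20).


Formula: ROS = fuel * (1 + wind/10) * (1 + slope/20)
Wind factor = 1 + 15.9/10 = 2.59
Slope factor = 1 + 24.7/20 = 2.235
ROS = 2.12 * 2.59 * 2.235 = 12.27 m/min

12.27


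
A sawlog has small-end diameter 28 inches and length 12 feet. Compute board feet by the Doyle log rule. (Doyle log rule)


Doyle: BF = (D - 4)^2 * L / 16
Adjusted diameter = 28 - 4 = 24 in
(D-4)^2 = 24^2 = 576
BF = 576 * 12 / 16 = 432 BF

432


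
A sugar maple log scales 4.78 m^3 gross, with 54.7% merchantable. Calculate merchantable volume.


Formula: MV = V_total * (merchantable_pct / 100)
Merchantable fraction = 54.7% / 100 = 0.547
MV = 4.78 m^3 * 0.547 = 2.615 m^3

2.615


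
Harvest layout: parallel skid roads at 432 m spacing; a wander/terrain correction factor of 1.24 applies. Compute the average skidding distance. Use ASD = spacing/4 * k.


Formula: ASD = (spacing / 4) * correction
Uncorrected distance = spacing / 4 = 432 / 4 = 108 m
ASD = 108 * 1.24 = 134 m

134


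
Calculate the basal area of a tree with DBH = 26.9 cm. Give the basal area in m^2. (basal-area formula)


Formula: BA = pi * (DBH/2)^2 / 10000  (cm^2 to m^2)
Radius = DBH/2 = 26.9/2 = 13.45 cm
BA = pi * 13.45^2 / 10000
   = 568.322 cm^2 / 10000
   = 0.0568 m^2

0.0568


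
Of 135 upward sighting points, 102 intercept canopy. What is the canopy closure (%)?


Formula: Canopy closure = covered points / total points * 100
Closure = 102 / 135 * 100
Closure = 0.7556 * 100 = 75.6%

75.6


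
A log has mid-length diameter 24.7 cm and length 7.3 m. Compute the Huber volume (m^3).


Huber: V = Am * L,  Am = pi*(Dm/200)^2
Am = pi*(24.7/200)^2 = 0.047916 m^2
V = 0.047916*7.3 = 0.3498 m^3

0.3498


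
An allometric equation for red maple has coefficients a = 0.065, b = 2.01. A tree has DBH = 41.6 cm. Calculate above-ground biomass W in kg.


Formula: W = a * DBH^b  (allometric power law)
DBH^b = 41.6^2.01 = 1796.2947
W = 0.065 * 1796.2947 = 116.8 kg

116.8


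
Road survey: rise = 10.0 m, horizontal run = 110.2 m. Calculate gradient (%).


Formula: Gradient = rise / run * 100
Gradient = 10.0 / 110.2 * 100 = 9.1%

9.1


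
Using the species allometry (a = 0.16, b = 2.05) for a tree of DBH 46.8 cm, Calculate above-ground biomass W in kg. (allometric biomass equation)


Formula: W = a * DBH^b  (allometric power law)
DBH^b = 46.8^2.05 = 2654.63
W = 0.16 * 2654.63 = 424.7 kg

424.7


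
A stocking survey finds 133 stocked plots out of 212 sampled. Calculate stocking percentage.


Formula: Stocking % = stocked plots / total plots * 100
Stocking = 133 / 212 * 100
Stocking = 0.6274 * 100 = 62.7%

62.7


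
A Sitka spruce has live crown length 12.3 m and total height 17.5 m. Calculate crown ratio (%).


Formula: Crown Ratio = (Crown Length / Total Height) * 100
CR = (12.3 m / 17.5 m) * 100
CR = 0.7029 * 100 = 70.3%

70.3


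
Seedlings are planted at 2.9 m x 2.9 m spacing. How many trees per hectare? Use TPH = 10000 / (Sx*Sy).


Formula: TPH = 10000 m^2/ha / (spacing_x * spacing_y)
Area per tree = 2.9 m * 2.9 m = 8.41 m^2
TPH = 10000 / 8.41 = 1189 trees/ha

1189


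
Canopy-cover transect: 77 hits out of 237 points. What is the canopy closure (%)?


Formula: Canopy closure = covered points / total points * 100
Closure = 77 / 237 * 100
Closure = 0.3249 * 100 = 32.5%

32.5


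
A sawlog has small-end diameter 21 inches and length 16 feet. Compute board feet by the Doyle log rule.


Doyle: BF = (D - 4)^2 * L / 16
Adjusted diameter = 21 - 4 = 17 in
(D-4)^2 = 17^2 = 289
BF = 289 * 16 / 16 = 289 BF

289


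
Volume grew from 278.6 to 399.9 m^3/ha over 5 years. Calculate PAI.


Formula: PAI = (V_T2 - V_T1) / (T2 - T1)
Volume increment = 399.9 - 278.6 = 121.3 m^3/ha
PAI = 121.3 / 5 = 24.26 m^3/ha/year

24.26


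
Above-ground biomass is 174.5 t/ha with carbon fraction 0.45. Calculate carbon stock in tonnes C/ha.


Formula: Carbon Stock = Biomass * Carbon Fraction
C = 174.5 t/ha * 0.45
C = 78.5 t C/ha

78.5


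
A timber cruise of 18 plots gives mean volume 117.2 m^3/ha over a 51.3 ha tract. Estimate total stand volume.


Formula: Total Volume = Mean Volume per ha * Total Area
Total Volume = 117.2 m^3/ha * 51.3 ha
Total Volume = 6012 m^3

6012


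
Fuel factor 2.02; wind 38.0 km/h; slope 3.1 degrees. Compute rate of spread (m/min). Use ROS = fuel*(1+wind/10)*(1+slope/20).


Formula: ROS = fuel * (1 + wind/10) * (1 + slope/20)
Wind factor = 1 + 38.0/10 = 4.8
Slope factor = 1 + 3.1/20 = 1.155
ROS = 2.02 * 4.8 * 1.155 = 11.2 m/min

11.2


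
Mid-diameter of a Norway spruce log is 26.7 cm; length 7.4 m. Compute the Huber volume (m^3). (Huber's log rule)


Huber: V = Am * L,  Am = pi*(Dm/200)^2
Am = pi*(26.7/200)^2 = 0.05599 m^2
V = 0.05599*7.4 = 0.4143 m^3

0.4143


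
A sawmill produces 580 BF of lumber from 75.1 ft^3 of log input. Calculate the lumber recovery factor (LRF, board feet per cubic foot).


Formula: LRF = Lumber Output (BF) / Log Input (ft^3)
LRF = 580 BF / 75.1 ft^3
LRF = 7.72 BF/ft^3

7.72


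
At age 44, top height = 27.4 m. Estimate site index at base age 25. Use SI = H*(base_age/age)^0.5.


Formula: SI = H_dom * (base_age / age)^0.5
Age ratio = 25 / 44 = 0.56818
sqrt(age_ratio) = 0.75378
SI = 27.4 * 0.75378 = 20.7 m

20.7


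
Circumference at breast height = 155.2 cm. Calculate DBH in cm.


Formula: DBH = C / pi
DBH = 155.2 / pi
pi = 3.14159...
DBH = 49.4 cm

49.4


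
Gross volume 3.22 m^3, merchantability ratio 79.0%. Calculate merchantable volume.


Formula: MV = V_total * (merchantable_pct / 100)
Merchantable fraction = 79.0% / 100 = 0.79
MV = 3.22 m^3 * 0.79 = 2.544 m^3

2.544


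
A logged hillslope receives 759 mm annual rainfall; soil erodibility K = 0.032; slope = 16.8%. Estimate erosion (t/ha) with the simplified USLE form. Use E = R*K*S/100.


Formula: E = R * K * S / 100  (simplified USLE)
R * K = 759 * 0.032 = 24.288
E = 24.288 * 16.8 / 100 = 4.08 t/ha

4.08


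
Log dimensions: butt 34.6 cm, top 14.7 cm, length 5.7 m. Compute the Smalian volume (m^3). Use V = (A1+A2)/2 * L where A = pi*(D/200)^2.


Smalian: V = (A1 + A2)/2 * L,  A = pi*(D/200)^2
A1 = pi*(34.6/200)^2 = 0.094025 m^2
A2 = pi*(14.7/200)^2 = 0.016972 m^2
V = (0.094025+0.016972)/2*5.7 = 0.3163 m^3

0.3163


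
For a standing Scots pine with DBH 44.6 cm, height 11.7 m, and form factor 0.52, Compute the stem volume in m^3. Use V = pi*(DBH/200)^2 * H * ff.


Formula: V = pi * (DBH/200)^2 * H * ff
Radius = DBH/200 = 44.6/200 = 0.223 m
Radius^2 = 0.223^2 = 0.049729 m^2
V = pi * 0.049729 * 11.7 * 0.52
V = 0.95 m^3

0.95


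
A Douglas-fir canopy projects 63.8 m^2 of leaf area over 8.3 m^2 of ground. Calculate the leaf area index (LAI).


Formula: LAI = total leaf area / ground area  (dimensionless)
LAI = 63.8 m^2 / 8.3 m^2
LAI = 7.69

7.69


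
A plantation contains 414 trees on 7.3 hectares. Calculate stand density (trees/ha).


Formula: Stand Density = N_trees / Area_ha
Density = 414 trees / 7.3 ha
Density = 57 trees/ha

57


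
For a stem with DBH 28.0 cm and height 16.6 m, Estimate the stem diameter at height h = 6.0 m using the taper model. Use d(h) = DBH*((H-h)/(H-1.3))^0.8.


Taper: d(h) = DBH * ((H - h) / (H - 1.3))^0.8
Numerator = H - h = 16.6 - 6.0 = 10.6 m
Denominator = H - 1.3 = 16.6 - 1.3 = 15.3 m
Ratio = 10.6 / 15.3 = 0.69281
d = 28.0 * 0.69281^0.8 = 20.9 cm

20.9


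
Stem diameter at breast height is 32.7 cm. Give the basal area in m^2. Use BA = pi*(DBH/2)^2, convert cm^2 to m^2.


Formula: BA = pi * (DBH/2)^2 / 10000  (cm^2 to m^2)
Radius = DBH/2 = 32.7/2 = 16.35 cm
BA = pi * 16.35^2 / 10000
   = 839.8184 cm^2 / 10000
   = 0.084 m^2

0.084


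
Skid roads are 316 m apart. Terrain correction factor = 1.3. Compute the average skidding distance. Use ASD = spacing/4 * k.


Formula: ASD = (spacing / 4) * correction
Uncorrected distance = spacing / 4 = 316 / 4 = 79 m
ASD = 79 * 1.3 = 103 m

103


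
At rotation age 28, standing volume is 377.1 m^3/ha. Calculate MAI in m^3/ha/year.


Formula: MAI = Total Volume / Stand Age
MAI = 377.1 m^3/ha / 28 years
MAI = 13.47 m^3/ha/year

13.47


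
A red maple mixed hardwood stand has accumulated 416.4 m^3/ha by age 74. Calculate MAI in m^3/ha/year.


Formula: MAI = Total Volume / Stand Age
MAI = 416.4 m^3/ha / 74 years
MAI = 5.63 m^3/ha/year

5.63


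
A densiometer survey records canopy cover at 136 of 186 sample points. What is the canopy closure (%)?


Formula: Canopy closure = covered points / total points * 100
Closure = 136 / 186 * 100
Closure = 0.7312 * 100 = 73.1%

73.1


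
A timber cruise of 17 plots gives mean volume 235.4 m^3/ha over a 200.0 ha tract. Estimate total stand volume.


Formula: Total Volume = Mean Volume per ha * Total Area
Total Volume = 235.4 m^3/ha * 200.0 ha
Total Volume = 47080 m^3

47080


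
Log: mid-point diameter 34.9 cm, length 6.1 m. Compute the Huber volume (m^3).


Huber: V = Am * L,  Am = pi*(Dm/200)^2
Am = pi*(34.9/200)^2 = 0.095662 m^2
V = 0.095662*6.1 = 0.5835 m^3

0.5835


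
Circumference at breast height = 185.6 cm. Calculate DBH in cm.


Formula: DBH = C / pi
DBH = 185.6 / pi
pi = 3.14159...
DBH = 59.1 cm

59.1


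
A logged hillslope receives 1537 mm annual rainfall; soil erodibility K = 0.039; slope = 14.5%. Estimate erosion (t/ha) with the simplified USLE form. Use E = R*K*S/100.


Formula: E = R * K * S / 100  (simplified USLE)
R * K = 1537 * 0.039 = 59.943
E = 59.943 * 14.5 / 100 = 8.69 t/ha

8.69


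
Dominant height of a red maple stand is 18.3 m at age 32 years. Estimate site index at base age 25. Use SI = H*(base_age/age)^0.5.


Formula: SI = H_dom * (base_age / age)^0.5
Age ratio = 25 / 32 = 0.78125
sqrt(age_ratio) = 0.88388
SI = 18.3 * 0.88388 = 16.2 m

16.2


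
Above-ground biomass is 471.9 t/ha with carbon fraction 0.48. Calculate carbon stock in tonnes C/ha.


Formula: Carbon Stock = Biomass * Carbon Fraction
C = 471.9 t/ha * 0.48
C = 226.5 t C/ha

226.5


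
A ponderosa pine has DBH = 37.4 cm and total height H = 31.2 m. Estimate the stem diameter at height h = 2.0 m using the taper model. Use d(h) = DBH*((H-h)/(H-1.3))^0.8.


Taper: d(h) = DBH * ((H - h) / (H - 1.3))^0.8
Numerator = H - h = 31.2 - 2.0 = 29.2 m
Denominator = H - 1.3 = 31.2 - 1.3 = 29.9 m
Ratio = 29.2 / 29.9 = 0.97659
d = 37.4 * 0.97659^0.8 = 36.7 cm

36.7


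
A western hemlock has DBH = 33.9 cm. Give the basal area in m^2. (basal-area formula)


Formula: BA = pi * (DBH/2)^2 / 10000  (cm^2 to m^2)
Radius = DBH/2 = 33.9/2 = 16.95 cm
BA = pi * 16.95^2 / 10000
   = 902.5874 cm^2 / 10000
   = 0.0903 m^2

0.0903


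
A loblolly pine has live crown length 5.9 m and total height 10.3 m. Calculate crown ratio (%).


Formula: Crown Ratio = (Crown Length / Total Height) * 100
CR = (5.9 m / 10.3 m) * 100
CR = 0.5728 * 100 = 57.3%

57.3


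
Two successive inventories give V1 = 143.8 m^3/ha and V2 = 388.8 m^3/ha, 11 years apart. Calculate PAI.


Formula: PAI = (V_T2 - V_T1) / (T2 - T1)
Volume increment = 388.8 - 143.8 = 245.0 m^3/ha
PAI = 245.0 / 11 = 22.27 m^3/ha/year

22.27


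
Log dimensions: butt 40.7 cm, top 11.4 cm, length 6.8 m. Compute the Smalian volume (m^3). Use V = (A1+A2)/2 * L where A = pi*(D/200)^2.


Smalian: V = (A1 + A2)/2 * L,  A = pi*(D/200)^2
A1 = pi*(40.7/200)^2 = 0.1301 m^2
A2 = pi*(11.4/200)^2 = 0.010207 m^2
V = (0.1301+0.010207)/2*6.8 = 0.477 m^3

0.477


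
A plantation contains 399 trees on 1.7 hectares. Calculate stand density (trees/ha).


Formula: Stand Density = N_trees / Area_ha
Density = 399 trees / 1.7 ha
Density = 235 trees/ha

235


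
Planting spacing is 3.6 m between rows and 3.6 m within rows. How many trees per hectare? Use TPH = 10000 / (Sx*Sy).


Formula: TPH = 10000 m^2/ha / (spacing_x * spacing_y)
Area per tree = 3.6 m * 3.6 m = 12.96 m^2
TPH = 10000 / 12.96 = 772 trees/ha

772


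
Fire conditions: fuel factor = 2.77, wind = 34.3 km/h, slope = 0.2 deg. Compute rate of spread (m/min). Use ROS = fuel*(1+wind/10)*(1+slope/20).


Formula: ROS = fuel * (1 + wind/10) * (1 + slope/20)
Wind factor = 1 + 34.3/10 = 4.43
Slope factor = 1 + 0.2/20 = 1.01
ROS = 2.77 * 4.43 * 1.01 = 12.39 m/min

12.39


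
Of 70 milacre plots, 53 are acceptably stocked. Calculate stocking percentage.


Formula: Stocking % = stocked plots / total plots * 100
Stocking = 53 / 70 * 100
Stocking = 0.7571 * 100 = 75.7%

75.7


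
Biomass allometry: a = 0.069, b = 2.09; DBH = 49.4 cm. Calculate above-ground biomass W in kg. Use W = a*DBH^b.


Formula: W = a * DBH^b  (allometric power law)
DBH^b = 49.4^2.09 = 3466.485
W = 0.069 * 3466.485 = 239.2 kg

239.2


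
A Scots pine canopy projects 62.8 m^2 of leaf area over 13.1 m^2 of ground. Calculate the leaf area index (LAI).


Formula: LAI = total leaf area / ground area  (dimensionless)
LAI = 62.8 m^2 / 13.1 m^2
LAI = 4.79

4.79
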